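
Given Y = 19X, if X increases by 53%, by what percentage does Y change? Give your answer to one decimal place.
53.0%

For Y = 19X:
If X → X(1 + 0.53)
Then Y → Y · (1 + 0.53)^1
     = Y · 1.5300

Percentage change = ((1 + 0.53)^1 − 1) × 100% = 53.0%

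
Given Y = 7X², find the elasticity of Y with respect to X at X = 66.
Elasticity = 2

Elasticity = (dY/dX) · (X/Y)

dY/dX = 14·X
At X = 66: dY/dX = 924, Y = 30492

Elasticity = 924 · (66 / 30492) = 2

Interpretation: for a small percentage change in X, the percentage change in Y is approximately 2.00 times as large.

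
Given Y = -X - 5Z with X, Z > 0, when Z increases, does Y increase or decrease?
Y decreases

Taking the partial derivative:
∂Y/∂Z = -5

∂Y/∂Z = -5 < 0 (assuming positive values)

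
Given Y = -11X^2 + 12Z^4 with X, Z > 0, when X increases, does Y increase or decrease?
Y decreases

Taking the partial derivative:
∂Y/∂X = -22X

∂Y/∂X = -22X < 0 (assuming positive values)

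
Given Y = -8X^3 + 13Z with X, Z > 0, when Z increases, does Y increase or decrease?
Y increases

Taking the partial derivative:
∂Y/∂Z = 13

∂Y/∂Z = 13 > 0 (assuming positive values)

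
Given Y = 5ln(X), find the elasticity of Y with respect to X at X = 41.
Elasticity = 1/ln(41) ≈ 0.2693

Elasticity = (dY/dX) · (X/Y)

dY/dX = 5/X
At X = 41: dY/dX = 5/41, Y = 5·ln(41)

Elasticity = (5/41) · (41 / (5·ln(41))) = 1/ln(41) ≈ 0.2693

Interpretation: for a small percentage change in X, the percentage change in Y is approximately 0.27 times as large.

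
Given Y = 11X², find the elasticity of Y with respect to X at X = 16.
Elasticity = 2

Elasticity = (dY/dX) · (X/Y)

dY/dX = 22·X
At X = 16: dY/dX = 352, Y = 2816

Elasticity = 352 · (16 / 2816) = 2

Interpretation: for a small percentage change in X, the percentage change in Y is approximately 2.00 times as large.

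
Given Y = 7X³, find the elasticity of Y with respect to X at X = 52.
Elasticity = 3

Elasticity = (dY/dX) · (X/Y)

dY/dX = 21·X²
At X = 52: dY/dX = 56784, Y = 984256

Elasticity = 56784 · (52 / 984256) = 3

Interpretation: for a small percentage change in X, the percentage change in Y is approximately 3.00 times as large.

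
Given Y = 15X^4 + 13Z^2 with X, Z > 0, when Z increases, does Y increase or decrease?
Y increases

Taking the partial derivative:
∂Y/∂Z = 26Z

∂Y/∂Z = 26Z > 0 (assuming positive values)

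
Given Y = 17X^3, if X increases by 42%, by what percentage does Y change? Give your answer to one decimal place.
186.3%

For Y = 17X^3:
If X → X(1 + 0.42)
Then Y → Y · (1 + 0.42)^3
     ≈ Y · 2.8633

Percentage change = ((1 + 0.42)^3 − 1) × 100% ≈ 186.3%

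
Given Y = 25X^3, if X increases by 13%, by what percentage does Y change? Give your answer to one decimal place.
44.3%

For Y = 25X^3:
If X → X(1 + 0.13)
Then Y → Y · (1 + 0.13)^3
     ≈ Y · 1.4429

Percentage change = ((1 + 0.13)^3 − 1) × 100% ≈ 44.3%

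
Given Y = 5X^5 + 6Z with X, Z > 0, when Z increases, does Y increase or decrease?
Y increases

Taking the partial derivative:
∂Y/∂Z = 6

∂Y/∂Z = 6 > 0 (assuming positive values)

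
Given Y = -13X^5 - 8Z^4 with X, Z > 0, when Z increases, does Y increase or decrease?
Y decreases

Taking the partial derivative:
∂Y/∂Z = -32Z^3

∂Y/∂Z = -32Z^3 < 0 (assuming positive values)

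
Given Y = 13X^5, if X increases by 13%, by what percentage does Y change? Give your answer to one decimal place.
84.2%

For Y = 13X^5:
If X → X(1 + 0.13)
Then Y → Y · (1 + 0.13)^5
     ≈ Y · 1.8424

Percentage change = ((1 + 0.13)^5 − 1) × 100% ≈ 84.2%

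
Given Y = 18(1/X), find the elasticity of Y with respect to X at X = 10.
Elasticity = -1

Elasticity = (dY/dX) · (X/Y)

dY/dX = -18/X²
At X = 10: dY/dX = -9/50, Y = 9/5

Elasticity = (-9/50) · (10 / (9/5)) = -1

Interpretation: for a small percentage change in X, the percentage change in Y is approximately -1.00 times as large.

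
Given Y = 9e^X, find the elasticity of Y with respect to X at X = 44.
Elasticity = 44

Elasticity = (dY/dX) · (X/Y)

dY/dX = 9·e^X
At X = 44: dY/dX = 9·e^44, Y = 9·e^44

Elasticity = (9·e^44) · (44 / (9·e^44)) = 44

Interpretation: for a small percentage change in X, the percentage change in Y is approximately 44.00 times as large.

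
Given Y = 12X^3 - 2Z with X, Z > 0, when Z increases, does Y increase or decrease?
Y decreases

Taking the partial derivative:
∂Y/∂Z = -2

∂Y/∂Z = -2 < 0 (assuming positive values)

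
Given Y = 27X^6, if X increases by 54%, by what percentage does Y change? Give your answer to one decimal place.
1233.9%

For Y = 27X^6:
If X → X(1 + 0.54)
Then Y → Y · (1 + 0.54)^6
     ≈ Y · 13.3390

Percentage change = ((1 + 0.54)^6 − 1) × 100% ≈ 1233.9%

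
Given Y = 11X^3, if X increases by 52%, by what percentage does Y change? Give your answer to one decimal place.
251.2%

For Y = 11X^3:
If X → X(1 + 0.52)
Then Y → Y · (1 + 0.52)^3
     ≈ Y · 3.5118

Percentage change = ((1 + 0.52)^3 − 1) × 100% ≈ 251.2%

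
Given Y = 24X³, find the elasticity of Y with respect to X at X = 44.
Elasticity = 3

Elasticity = (dY/dX) · (X/Y)

dY/dX = 72·X²
At X = 44: dY/dX = 139392, Y = 2044416

Elasticity = 139392 · (44 / 2044416) = 3

Interpretation: for a small percentage change in X, the percentage change in Y is approximately 3.00 times as large.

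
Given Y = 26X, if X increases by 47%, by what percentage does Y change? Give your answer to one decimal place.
47.0%

For Y = 26X:
If X → X(1 + 0.47)
Then Y → Y · (1 + 0.47)^1
     = Y · 1.4700

Percentage change = ((1 + 0.47)^1 − 1) × 100% = 47.0%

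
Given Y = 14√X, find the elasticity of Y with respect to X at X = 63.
Elasticity = 1/2

Elasticity = (dY/dX) · (X/Y)

dY/dX = 7/√X
At X = 63: dY/dX = √7/3, Y = 42·√7

Elasticity = (√7/3) · (63 / (42·√7)) = 1/2

Interpretation: for a small percentage change in X, the percentage change in Y is approximately 0.50 times as large.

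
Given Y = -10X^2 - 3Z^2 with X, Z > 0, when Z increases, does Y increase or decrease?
Y decreases

Taking the partial derivative:
∂Y/∂Z = -6Z

∂Y/∂Z = -6Z < 0 (assuming positive values)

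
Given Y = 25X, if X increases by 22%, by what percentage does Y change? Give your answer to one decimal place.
22.0%

For Y = 25X:
If X → X(1 + 0.22)
Then Y → Y · (1 + 0.22)^1
     = Y · 1.2200

Percentage change = ((1 + 0.22)^1 − 1) × 100% = 22.0%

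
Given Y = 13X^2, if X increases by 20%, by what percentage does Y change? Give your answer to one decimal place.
44.0%

For Y = 13X^2:
If X → X(1 + 0.2)
Then Y → Y · (1 + 0.2)^2
     = Y · 1.4400

Percentage change = ((1 + 0.2)^2 − 1) × 100% = 44.0%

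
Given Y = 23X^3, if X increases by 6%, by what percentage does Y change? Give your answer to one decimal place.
19.1%

For Y = 23X^3:
If X → X(1 + 0.06)
Then Y → Y · (1 + 0.06)^3
     ≈ Y · 1.1910

Percentage change = ((1 + 0.06)^3 − 1) × 100% ≈ 19.1%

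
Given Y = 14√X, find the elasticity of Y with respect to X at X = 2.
Elasticity = 1/2

Elasticity = (dY/dX) · (X/Y)

dY/dX = 7/√X
At X = 2: dY/dX = 7·√2/2, Y = 14·√2

Elasticity = (7·√2/2) · (2 / (14·√2)) = 1/2

Interpretation: for a small percentage change in X, the percentage change in Y is approximately 0.50 times as large.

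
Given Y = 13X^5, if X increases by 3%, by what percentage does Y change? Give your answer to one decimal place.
15.9%

For Y = 13X^5:
If X → X(1 + 0.03)
Then Y → Y · (1 + 0.03)^5
     ≈ Y · 1.1593

Percentage change = ((1 + 0.03)^5 − 1) × 100% ≈ 15.9%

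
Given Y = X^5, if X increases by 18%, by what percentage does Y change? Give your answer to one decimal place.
128.8%

For Y = X^5:
If X → X(1 + 0.18)
Then Y → Y · (1 + 0.18)^5
     ≈ Y · 2.2878

Percentage change = ((1 + 0.18)^5 − 1) × 100% ≈ 128.8%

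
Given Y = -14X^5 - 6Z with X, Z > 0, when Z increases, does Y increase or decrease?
Y decreases

Taking the partial derivative:
∂Y/∂Z = -6

∂Y/∂Z = -6 < 0 (assuming positive values)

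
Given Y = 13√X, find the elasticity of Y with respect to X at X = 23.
Elasticity = 1/2

Elasticity = (dY/dX) · (X/Y)

dY/dX = 13/(2·√X)
At X = 23: dY/dX = 13·√23/46, Y = 13·√23

Elasticity = (13·√23/46) · (23 / (13·√23)) = 1/2

Interpretation: for a small percentage change in X, the percentage change in Y is approximately 0.50 times as large.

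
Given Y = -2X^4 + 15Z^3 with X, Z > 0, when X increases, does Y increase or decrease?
Y decreases

Taking the partial derivative:
∂Y/∂X = -8X^3

∂Y/∂X = -8X^3 < 0 (assuming positive values)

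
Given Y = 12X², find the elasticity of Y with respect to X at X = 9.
Elasticity = 2

Elasticity = (dY/dX) · (X/Y)

dY/dX = 24·X
At X = 9: dY/dX = 216, Y = 972

Elasticity = 216 · (9 / 972) = 2

Interpretation: for a small percentage change in X, the percentage change in Y is approximately 2.00 times as large.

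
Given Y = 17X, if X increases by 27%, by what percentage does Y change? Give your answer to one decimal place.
27.0%

For Y = 17X:
If X → X(1 + 0.27)
Then Y → Y · (1 + 0.27)^1
     = Y · 1.2700

Percentage change = ((1 + 0.27)^1 − 1) × 100% = 27.0%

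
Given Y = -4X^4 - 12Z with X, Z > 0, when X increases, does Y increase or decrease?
Y decreases

Taking the partial derivative:
∂Y/∂X = -16X^3

∂Y/∂X = -16X^3 < 0 (assuming positive values)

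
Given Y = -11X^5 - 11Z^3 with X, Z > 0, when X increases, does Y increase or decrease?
Y decreases

Taking the partial derivative:
∂Y/∂X = -55X^4

∂Y/∂X = -55X^4 < 0 (assuming positive values)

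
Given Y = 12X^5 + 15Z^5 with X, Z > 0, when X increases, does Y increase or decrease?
Y increases

Taking the partial derivative:
∂Y/∂X = 60X^4

∂Y/∂X = 60X^4 > 0 (assuming positive values)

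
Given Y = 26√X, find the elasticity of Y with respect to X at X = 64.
Elasticity = 1/2

Elasticity = (dY/dX) · (X/Y)

dY/dX = 13/√X
At X = 64: dY/dX = 13/8, Y = 208

Elasticity = (13/8) · (64 / 208) = 1/2

Interpretation: for a small percentage change in X, the percentage change in Y is approximately 0.50 times as large.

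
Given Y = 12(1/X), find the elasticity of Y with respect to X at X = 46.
Elasticity = -1

Elasticity = (dY/dX) · (X/Y)

dY/dX = -12/X²
At X = 46: dY/dX = -3/529, Y = 6/23

Elasticity = (-3/529) · (46 / (6/23)) = -1

Interpretation: for a small percentage change in X, the percentage change in Y is approximately -1.00 times as large.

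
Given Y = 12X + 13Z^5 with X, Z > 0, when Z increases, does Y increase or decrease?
Y increases

Taking the partial derivative:
∂Y/∂Z = 65Z^4

∂Y/∂Z = 65Z^4 > 0 (assuming positive values)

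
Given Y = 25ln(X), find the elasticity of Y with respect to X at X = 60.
Elasticity = 1/ln(60) ≈ 0.2442

Elasticity = (dY/dX) · (X/Y)

dY/dX = 25/X
At X = 60: dY/dX = 5/12, Y = 25·ln(60)

Elasticity = (5/12) · (60 / (25·ln(60))) = 1/ln(60) ≈ 0.2442

Interpretation: for a small percentage change in X, the percentage change in Y is approximately 0.24 times as large.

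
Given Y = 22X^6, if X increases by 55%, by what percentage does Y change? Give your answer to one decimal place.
1286.7%

For Y = 22X^6:
If X → X(1 + 0.55)
Then Y → Y · (1 + 0.55)^6
     ≈ Y · 13.8672

Percentage change = ((1 + 0.55)^6 − 1) × 100% ≈ 1286.7%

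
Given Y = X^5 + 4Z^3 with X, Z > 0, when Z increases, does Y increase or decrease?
Y increases

Taking the partial derivative:
∂Y/∂Z = 12Z^2

∂Y/∂Z = 12Z^2 > 0 (assuming positive values)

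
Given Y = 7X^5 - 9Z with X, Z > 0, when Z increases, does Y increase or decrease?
Y decreases

Taking the partial derivative:
∂Y/∂Z = -9

∂Y/∂Z = -9 < 0 (assuming positive values)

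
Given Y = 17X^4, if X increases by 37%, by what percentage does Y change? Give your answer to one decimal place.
252.3%

For Y = 17X^4:
If X → X(1 + 0.37)
Then Y → Y · (1 + 0.37)^4
     ≈ Y · 3.5228

Percentage change = ((1 + 0.37)^4 − 1) × 100% ≈ 252.3%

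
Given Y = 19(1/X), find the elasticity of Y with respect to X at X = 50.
Elasticity = -1

Elasticity = (dY/dX) · (X/Y)

dY/dX = -19/X²
At X = 50: dY/dX = -19/2500, Y = 19/50

Elasticity = (-19/2500) · (50 / (19/50)) = -1

Interpretation: for a small percentage change in X, the percentage change in Y is approximately -1.00 times as large.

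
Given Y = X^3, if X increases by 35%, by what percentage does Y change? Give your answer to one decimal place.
146.0%

For Y = X^3:
If X → X(1 + 0.35)
Then Y → Y · (1 + 0.35)^3
     ≈ Y · 2.4604

Percentage change = ((1 + 0.35)^3 − 1) × 100% ≈ 146.0%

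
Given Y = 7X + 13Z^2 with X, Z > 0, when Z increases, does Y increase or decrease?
Y increases

Taking the partial derivative:
∂Y/∂Z = 26Z

∂Y/∂Z = 26Z > 0 (assuming positive values)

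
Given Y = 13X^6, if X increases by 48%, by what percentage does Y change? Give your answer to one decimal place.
950.9%

For Y = 13X^6:
If X → X(1 + 0.48)
Then Y → Y · (1 + 0.48)^6
     ≈ Y · 10.5092

Percentage change = ((1 + 0.48)^6 − 1) × 100% ≈ 950.9%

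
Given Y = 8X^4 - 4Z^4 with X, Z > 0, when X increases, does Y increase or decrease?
Y increases

Taking the partial derivative:
∂Y/∂X = 32X^3

∂Y/∂X = 32X^3 > 0 (assuming positive values)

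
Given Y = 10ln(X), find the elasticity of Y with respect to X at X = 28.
Elasticity = 1/ln(28) ≈ 0.3001

Elasticity = (dY/dX) · (X/Y)

dY/dX = 10/X
At X = 28: dY/dX = 5/14, Y = 10·ln(28)

Elasticity = (5/14) · (28 / (10·ln(28))) = 1/ln(28) ≈ 0.3001

Interpretation: for a small percentage change in X, the percentage change in Y is approximately 0.30 times as large.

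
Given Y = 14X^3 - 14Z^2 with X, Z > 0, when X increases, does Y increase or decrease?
Y increases

Taking the partial derivative:
∂Y/∂X = 42X^2

∂Y/∂X = 42X^2 > 0 (assuming positive values)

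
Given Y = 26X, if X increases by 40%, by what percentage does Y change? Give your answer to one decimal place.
40.0%

For Y = 26X:
If X → X(1 + 0.4)
Then Y → Y · (1 + 0.4)^1
     = Y · 1.4000

Percentage change = ((1 + 0.4)^1 − 1) × 100% = 40.0%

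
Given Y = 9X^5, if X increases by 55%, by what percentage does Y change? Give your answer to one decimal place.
794.7%

For Y = 9X^5:
If X → X(1 + 0.55)
Then Y → Y · (1 + 0.55)^5
     ≈ Y · 8.9466

Percentage change = ((1 + 0.55)^5 − 1) × 100% ≈ 794.7%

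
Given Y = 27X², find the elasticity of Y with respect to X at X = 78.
Elasticity = 2

Elasticity = (dY/dX) · (X/Y)

dY/dX = 54·X
At X = 78: dY/dX = 4212, Y = 164268

Elasticity = 4212 · (78 / 164268) = 2

Interpretation: for a small percentage change in X, the percentage change in Y is approximately 2.00 times as large.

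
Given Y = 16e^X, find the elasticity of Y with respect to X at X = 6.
Elasticity = 6

Elasticity = (dY/dX) · (X/Y)

dY/dX = 16·e^X
At X = 6: dY/dX = 16·e^6, Y = 16·e^6

Elasticity = (16·e^6) · (6 / (16·e^6)) = 6

Interpretation: for a small percentage change in X, the percentage change in Y is approximately 6.00 times as large.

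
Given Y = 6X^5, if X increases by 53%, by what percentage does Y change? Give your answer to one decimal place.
738.4%

For Y = 6X^5:
If X → X(1 + 0.53)
Then Y → Y · (1 + 0.53)^5
     ≈ Y · 8.3841

Percentage change = ((1 + 0.53)^5 − 1) × 100% ≈ 738.4%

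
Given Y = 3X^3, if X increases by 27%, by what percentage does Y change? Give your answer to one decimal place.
104.8%

For Y = 3X^3:
If X → X(1 + 0.27)
Then Y → Y · (1 + 0.27)^3
     ≈ Y · 2.0484

Percentage change = ((1 + 0.27)^3 − 1) × 100% ≈ 104.8%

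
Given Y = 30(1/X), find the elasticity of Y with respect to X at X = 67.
Elasticity = -1

Elasticity = (dY/dX) · (X/Y)

dY/dX = -30/X²
At X = 67: dY/dX = -30/4489, Y = 30/67

Elasticity = (-30/4489) · (67 / (30/67)) = -1

Interpretation: for a small percentage change in X, the percentage change in Y is approximately -1.00 times as large.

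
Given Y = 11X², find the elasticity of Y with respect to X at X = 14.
Elasticity = 2

Elasticity = (dY/dX) · (X/Y)

dY/dX = 22·X
At X = 14: dY/dX = 308, Y = 2156

Elasticity = 308 · (14 / 2156) = 2

Interpretation: for a small percentage change in X, the percentage change in Y is approximately 2.00 times as large.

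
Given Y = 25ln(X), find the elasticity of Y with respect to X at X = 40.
Elasticity = 1/ln(40) ≈ 0.2711

Elasticity = (dY/dX) · (X/Y)

dY/dX = 25/X
At X = 40: dY/dX = 5/8, Y = 25·ln(40)

Elasticity = (5/8) · (40 / (25·ln(40))) = 1/ln(40) ≈ 0.2711

Interpretation: for a small percentage change in X, the percentage change in Y is approximately 0.27 times as large.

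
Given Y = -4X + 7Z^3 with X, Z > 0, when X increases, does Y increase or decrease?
Y decreases

Taking the partial derivative:
∂Y/∂X = -4

∂Y/∂X = -4 < 0 (assuming positive values)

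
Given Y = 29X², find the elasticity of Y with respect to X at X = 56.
Elasticity = 2

Elasticity = (dY/dX) · (X/Y)

dY/dX = 58·X
At X = 56: dY/dX = 3248, Y = 90944

Elasticity = 3248 · (56 / 90944) = 2

Interpretation: for a small percentage change in X, the percentage change in Y is approximately 2.00 times as large.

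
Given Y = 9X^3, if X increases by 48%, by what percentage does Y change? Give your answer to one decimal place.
224.2%

For Y = 9X^3:
If X → X(1 + 0.48)
Then Y → Y · (1 + 0.48)^3
     ≈ Y · 3.2418

Percentage change = ((1 + 0.48)^3 − 1) × 100% ≈ 224.2%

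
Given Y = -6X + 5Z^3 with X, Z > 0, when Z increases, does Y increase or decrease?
Y increases

Taking the partial derivative:
∂Y/∂Z = 15Z^2

∂Y/∂Z = 15Z^2 > 0 (assuming positive values)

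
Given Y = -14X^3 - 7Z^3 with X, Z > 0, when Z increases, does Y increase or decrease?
Y decreases

Taking the partial derivative:
∂Y/∂Z = -21Z^2

∂Y/∂Z = -21Z^2 < 0 (assuming positive values)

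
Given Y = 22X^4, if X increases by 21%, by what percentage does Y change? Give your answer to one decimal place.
114.4%

For Y = 22X^4:
If X → X(1 + 0.21)
Then Y → Y · (1 + 0.21)^4
     ≈ Y · 2.1436

Percentage change = ((1 + 0.21)^4 − 1) × 100% ≈ 114.4%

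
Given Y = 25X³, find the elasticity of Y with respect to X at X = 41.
Elasticity = 3

Elasticity = (dY/dX) · (X/Y)

dY/dX = 75·X²
At X = 41: dY/dX = 126075, Y = 1723025

Elasticity = 126075 · (41 / 1723025) = 3

Interpretation: for a small percentage change in X, the percentage change in Y is approximately 3.00 times as large.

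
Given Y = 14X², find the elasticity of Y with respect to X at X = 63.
Elasticity = 2

Elasticity = (dY/dX) · (X/Y)

dY/dX = 28·X
At X = 63: dY/dX = 1764, Y = 55566

Elasticity = 1764 · (63 / 55566) = 2

Interpretation: for a small percentage change in X, the percentage change in Y is approximately 2.00 times as large.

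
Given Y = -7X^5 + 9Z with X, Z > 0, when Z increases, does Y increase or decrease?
Y increases

Taking the partial derivative:
∂Y/∂Z = 9

∂Y/∂Z = 9 > 0 (assuming positive values)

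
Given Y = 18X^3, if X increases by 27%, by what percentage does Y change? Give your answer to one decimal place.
104.8%

For Y = 18X^3:
If X → X(1 + 0.27)
Then Y → Y · (1 + 0.27)^3
     ≈ Y · 2.0484

Percentage change = ((1 + 0.27)^3 − 1) × 100% ≈ 104.8%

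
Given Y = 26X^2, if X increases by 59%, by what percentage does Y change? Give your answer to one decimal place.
152.8%

For Y = 26X^2:
If X → X(1 + 0.59)
Then Y → Y · (1 + 0.59)^2
     = Y · 2.5281

Percentage change = ((1 + 0.59)^2 − 1) × 100% ≈ 152.8%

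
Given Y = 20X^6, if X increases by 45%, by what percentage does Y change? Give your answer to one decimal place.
829.4%

For Y = 20X^6:
If X → X(1 + 0.45)
Then Y → Y · (1 + 0.45)^6
     ≈ Y · 9.2941

Percentage change = ((1 + 0.45)^6 − 1) × 100% ≈ 829.4%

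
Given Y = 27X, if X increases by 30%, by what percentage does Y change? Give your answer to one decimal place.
30.0%

For Y = 27X:
If X → X(1 + 0.3)
Then Y → Y · (1 + 0.3)^1
     = Y · 1.3000

Percentage change = ((1 + 0.3)^1 − 1) × 100% = 30.0%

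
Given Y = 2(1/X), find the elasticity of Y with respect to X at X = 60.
Elasticity = -1

Elasticity = (dY/dX) · (X/Y)

dY/dX = -2/X²
At X = 60: dY/dX = -1/1800, Y = 1/30

Elasticity = (-1/1800) · (60 / (1/30)) = -1

Interpretation: for a small percentage change in X, the percentage change in Y is approximately -1.00 times as large.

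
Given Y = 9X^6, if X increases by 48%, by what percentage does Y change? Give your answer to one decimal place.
950.9%

For Y = 9X^6:
If X → X(1 + 0.48)
Then Y → Y · (1 + 0.48)^6
     ≈ Y · 10.5092

Percentage change = ((1 + 0.48)^6 − 1) × 100% ≈ 950.9%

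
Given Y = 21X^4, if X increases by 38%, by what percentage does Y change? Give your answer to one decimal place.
262.7%

For Y = 21X^4:
If X → X(1 + 0.38)
Then Y → Y · (1 + 0.38)^4
     ≈ Y · 3.6267

Percentage change = ((1 + 0.38)^4 − 1) × 100% ≈ 262.7%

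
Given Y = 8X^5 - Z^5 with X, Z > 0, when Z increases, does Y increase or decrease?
Y decreases

Taking the partial derivative:
∂Y/∂Z = -5Z^4

∂Y/∂Z = -5Z^4 < 0 (assuming positive values)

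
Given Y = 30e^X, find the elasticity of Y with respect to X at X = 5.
Elasticity = 5

Elasticity = (dY/dX) · (X/Y)

dY/dX = 30·e^X
At X = 5: dY/dX = 30·e^5, Y = 30·e^5

Elasticity = (30·e^5) · (5 / (30·e^5)) = 5

Interpretation: for a small percentage change in X, the percentage change in Y is approximately 5.00 times as large.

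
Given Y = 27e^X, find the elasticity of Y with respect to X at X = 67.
Elasticity = 67

Elasticity = (dY/dX) · (X/Y)

dY/dX = 27·e^X
At X = 67: dY/dX = 27·e^67, Y = 27·e^67

Elasticity = (27·e^67) · (67 / (27·e^67)) = 67

Interpretation: for a small percentage change in X, the percentage change in Y is approximately 67.00 times as large.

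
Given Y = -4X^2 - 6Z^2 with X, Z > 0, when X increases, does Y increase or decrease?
Y decreases

Taking the partial derivative:
∂Y/∂X = -8X

∂Y/∂X = -8X < 0 (assuming positive values)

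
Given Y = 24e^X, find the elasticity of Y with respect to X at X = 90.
Elasticity = 90

Elasticity = (dY/dX) · (X/Y)

dY/dX = 24·e^X
At X = 90: dY/dX = 24·e^90, Y = 24·e^90

Elasticity = (24·e^90) · (90 / (24·e^90)) = 90

Interpretation: for a small percentage change in X, the percentage change in Y is approximately 90.00 times as large.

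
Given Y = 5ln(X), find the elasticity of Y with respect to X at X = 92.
Elasticity = 1/ln(92) ≈ 0.2212

Elasticity = (dY/dX) · (X/Y)

dY/dX = 5/X
At X = 92: dY/dX = 5/92, Y = 5·ln(92)

Elasticity = (5/92) · (92 / (5·ln(92))) = 1/ln(92) ≈ 0.2212

Interpretation: for a small percentage change in X, the percentage change in Y is approximately 0.22 times as large.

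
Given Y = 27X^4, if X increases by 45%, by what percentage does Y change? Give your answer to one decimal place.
342.1%

For Y = 27X^4:
If X → X(1 + 0.45)
Then Y → Y · (1 + 0.45)^4
     ≈ Y · 4.4205

Percentage change = ((1 + 0.45)^4 − 1) × 100% ≈ 342.1%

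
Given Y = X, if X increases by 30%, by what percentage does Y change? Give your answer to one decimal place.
30.0%

For Y = X:
If X → X(1 + 0.3)
Then Y → Y · (1 + 0.3)^1
     = Y · 1.3000

Percentage change = ((1 + 0.3)^1 − 1) × 100% = 30.0%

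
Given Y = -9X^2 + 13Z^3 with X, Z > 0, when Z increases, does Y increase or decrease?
Y increases

Taking the partial derivative:
∂Y/∂Z = 39Z^2

∂Y/∂Z = 39Z^2 > 0 (assuming positive values)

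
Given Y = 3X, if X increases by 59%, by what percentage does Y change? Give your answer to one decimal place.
59.0%

For Y = 3X:
If X → X(1 + 0.59)
Then Y → Y · (1 + 0.59)^1
     = Y · 1.5900

Percentage change = ((1 + 0.59)^1 − 1) × 100% = 59.0%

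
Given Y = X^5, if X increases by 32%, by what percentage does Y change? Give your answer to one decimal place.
300.7%

For Y = X^5:
If X → X(1 + 0.32)
Then Y → Y · (1 + 0.32)^5
     ≈ Y · 4.0075

Percentage change = ((1 + 0.32)^5 − 1) × 100% ≈ 300.7%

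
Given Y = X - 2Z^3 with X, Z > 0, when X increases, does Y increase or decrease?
Y increases

Taking the partial derivative:
∂Y/∂X = 1

∂Y/∂X = 1 > 0 (assuming positive values)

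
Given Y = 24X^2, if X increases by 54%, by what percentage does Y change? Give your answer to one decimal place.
137.2%

For Y = 24X^2:
If X → X(1 + 0.54)
Then Y → Y · (1 + 0.54)^2
     = Y · 2.3716

Percentage change = ((1 + 0.54)^2 − 1) × 100% ≈ 137.2%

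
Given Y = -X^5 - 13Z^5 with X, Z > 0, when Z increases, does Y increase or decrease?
Y decreases

Taking the partial derivative:
∂Y/∂Z = -65Z^4

∂Y/∂Z = -65Z^4 < 0 (assuming positive values)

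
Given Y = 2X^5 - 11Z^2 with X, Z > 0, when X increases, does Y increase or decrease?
Y increases

Taking the partial derivative:
∂Y/∂X = 10X^4

∂Y/∂X = 10X^4 > 0 (assuming positive values)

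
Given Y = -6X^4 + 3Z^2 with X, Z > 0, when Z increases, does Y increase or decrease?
Y increases

Taking the partial derivative:
∂Y/∂Z = 6Z

∂Y/∂Z = 6Z > 0 (assuming positive values)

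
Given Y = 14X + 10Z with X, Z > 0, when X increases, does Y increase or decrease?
Y increases

Taking the partial derivative:
∂Y/∂X = 14

∂Y/∂X = 14 > 0 (assuming positive values)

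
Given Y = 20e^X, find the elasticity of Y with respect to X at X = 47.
Elasticity = 47

Elasticity = (dY/dX) · (X/Y)

dY/dX = 20·e^X
At X = 47: dY/dX = 20·e^47, Y = 20·e^47

Elasticity = (20·e^47) · (47 / (20·e^47)) = 47

Interpretation: for a small percentage change in X, the percentage change in Y is approximately 47.00 times as large.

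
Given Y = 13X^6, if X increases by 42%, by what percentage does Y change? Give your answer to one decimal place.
719.8%

For Y = 13X^6:
If X → X(1 + 0.42)
Then Y → Y · (1 + 0.42)^6
     ≈ Y · 8.1984

Percentage change = ((1 + 0.42)^6 − 1) × 100% ≈ 719.8%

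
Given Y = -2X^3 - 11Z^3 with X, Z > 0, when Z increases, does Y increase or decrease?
Y decreases

Taking the partial derivative:
∂Y/∂Z = -33Z^2

∂Y/∂Z = -33Z^2 < 0 (assuming positive values)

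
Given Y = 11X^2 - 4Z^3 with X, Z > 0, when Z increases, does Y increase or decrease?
Y decreases

Taking the partial derivative:
∂Y/∂Z = -12Z^2

∂Y/∂Z = -12Z^2 < 0 (assuming positive values)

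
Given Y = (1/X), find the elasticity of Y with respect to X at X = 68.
Elasticity = -1

Elasticity = (dY/dX) · (X/Y)

dY/dX = -1/X²
At X = 68: dY/dX = -1/4624, Y = 1/68

Elasticity = (-1/4624) · (68 / (1/68)) = -1

Interpretation: for a small percentage change in X, the percentage change in Y is approximately -1.00 times as large.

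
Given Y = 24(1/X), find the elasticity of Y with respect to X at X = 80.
Elasticity = -1

Elasticity = (dY/dX) · (X/Y)

dY/dX = -24/X²
At X = 80: dY/dX = -3/800, Y = 3/10

Elasticity = (-3/800) · (80 / (3/10)) = -1

Interpretation: for a small percentage change in X, the percentage change in Y is approximately -1.00 times as large.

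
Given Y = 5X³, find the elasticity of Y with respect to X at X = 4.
Elasticity = 3

Elasticity = (dY/dX) · (X/Y)

dY/dX = 15·X²
At X = 4: dY/dX = 240, Y = 320

Elasticity = 240 · (4 / 320) = 3

Interpretation: for a small percentage change in X, the percentage change in Y is approximately 3.00 times as large.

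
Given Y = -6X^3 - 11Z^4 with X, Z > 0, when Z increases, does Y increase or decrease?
Y decreases

Taking the partial derivative:
∂Y/∂Z = -44Z^3

∂Y/∂Z = -44Z^3 < 0 (assuming positive values)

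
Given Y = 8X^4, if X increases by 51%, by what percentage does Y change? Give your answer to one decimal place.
419.9%

For Y = 8X^4:
If X → X(1 + 0.51)
Then Y → Y · (1 + 0.51)^4
     ≈ Y · 5.1989

Percentage change = ((1 + 0.51)^4 − 1) × 100% ≈ 419.9%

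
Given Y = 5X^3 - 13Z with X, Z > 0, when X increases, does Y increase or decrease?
Y increases

Taking the partial derivative:
∂Y/∂X = 15X^2

∂Y/∂X = 15X^2 > 0 (assuming positive values)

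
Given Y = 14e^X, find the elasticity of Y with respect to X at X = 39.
Elasticity = 39

Elasticity = (dY/dX) · (X/Y)

dY/dX = 14·e^X
At X = 39: dY/dX = 14·e^39, Y = 14·e^39

Elasticity = (14·e^39) · (39 / (14·e^39)) = 39

Interpretation: for a small percentage change in X, the percentage change in Y is approximately 39.00 times as large.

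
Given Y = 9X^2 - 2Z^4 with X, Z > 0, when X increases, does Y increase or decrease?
Y increases

Taking the partial derivative:
∂Y/∂X = 18X

∂Y/∂X = 18X > 0 (assuming positive values)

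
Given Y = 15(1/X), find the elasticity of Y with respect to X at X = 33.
Elasticity = -1

Elasticity = (dY/dX) · (X/Y)

dY/dX = -15/X²
At X = 33: dY/dX = -5/363, Y = 5/11

Elasticity = (-5/363) · (33 / (5/11)) = -1

Interpretation: for a small percentage change in X, the percentage change in Y is approximately -1.00 times as large.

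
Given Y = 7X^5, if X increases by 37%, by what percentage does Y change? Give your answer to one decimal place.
382.6%

For Y = 7X^5:
If X → X(1 + 0.37)
Then Y → Y · (1 + 0.37)^5
     ≈ Y · 4.8262

Percentage change = ((1 + 0.37)^5 − 1) × 100% ≈ 382.6%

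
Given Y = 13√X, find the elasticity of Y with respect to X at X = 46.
Elasticity = 1/2

Elasticity = (dY/dX) · (X/Y)

dY/dX = 13/(2·√X)
At X = 46: dY/dX = 13·√46/92, Y = 13·√46

Elasticity = (13·√46/92) · (46 / (13·√46)) = 1/2

Interpretation: for a small percentage change in X, the percentage change in Y is approximately 0.50 times as large.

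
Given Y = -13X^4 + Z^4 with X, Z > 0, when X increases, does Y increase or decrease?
Y decreases

Taking the partial derivative:
∂Y/∂X = -52X^3

∂Y/∂X = -52X^3 < 0 (assuming positive values)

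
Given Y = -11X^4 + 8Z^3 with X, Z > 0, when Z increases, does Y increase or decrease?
Y increases

Taking the partial derivative:
∂Y/∂Z = 24Z^2

∂Y/∂Z = 24Z^2 > 0 (assuming positive values)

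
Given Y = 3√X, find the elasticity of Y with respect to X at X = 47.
Elasticity = 1/2

Elasticity = (dY/dX) · (X/Y)

dY/dX = 3/(2·√X)
At X = 47: dY/dX = 3·√47/94, Y = 3·√47

Elasticity = (3·√47/94) · (47 / (3·√47)) = 1/2

Interpretation: for a small percentage change in X, the percentage change in Y is approximately 0.50 times as large.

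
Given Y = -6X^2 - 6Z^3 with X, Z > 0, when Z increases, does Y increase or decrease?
Y decreases

Taking the partial derivative:
∂Y/∂Z = -18Z^2

∂Y/∂Z = -18Z^2 < 0 (assuming positive values)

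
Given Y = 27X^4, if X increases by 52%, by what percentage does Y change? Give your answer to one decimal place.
433.8%

For Y = 27X^4:
If X → X(1 + 0.52)
Then Y → Y · (1 + 0.52)^4
     ≈ Y · 5.3379

Percentage change = ((1 + 0.52)^4 − 1) × 100% ≈ 433.8%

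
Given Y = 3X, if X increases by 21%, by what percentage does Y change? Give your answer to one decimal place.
21.0%

For Y = 3X:
If X → X(1 + 0.21)
Then Y → Y · (1 + 0.21)^1
     = Y · 1.2100

Percentage change = ((1 + 0.21)^1 − 1) × 100% = 21.0%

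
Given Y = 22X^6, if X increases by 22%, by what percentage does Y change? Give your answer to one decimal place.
229.7%

For Y = 22X^6:
If X → X(1 + 0.22)
Then Y → Y · (1 + 0.22)^6
     ≈ Y · 3.2973

Percentage change = ((1 + 0.22)^6 − 1) × 100% ≈ 229.7%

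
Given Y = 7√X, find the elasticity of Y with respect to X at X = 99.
Elasticity = 1/2

Elasticity = (dY/dX) · (X/Y)

dY/dX = 7/(2·√X)
At X = 99: dY/dX = 7·√11/66, Y = 21·√11

Elasticity = (7·√11/66) · (99 / (21·√11)) = 1/2

Interpretation: for a small percentage change in X, the percentage change in Y is approximately 0.50 times as large.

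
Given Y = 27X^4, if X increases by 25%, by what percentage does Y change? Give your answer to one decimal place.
144.1%

For Y = 27X^4:
If X → X(1 + 0.25)
Then Y → Y · (1 + 0.25)^4
     ≈ Y · 2.4414

Percentage change = ((1 + 0.25)^4 − 1) × 100% ≈ 144.1%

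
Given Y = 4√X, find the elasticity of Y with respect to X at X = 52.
Elasticity = 1/2

Elasticity = (dY/dX) · (X/Y)

dY/dX = 2/√X
At X = 52: dY/dX = √13/13, Y = 8·√13

Elasticity = (√13/13) · (52 / (8·√13)) = 1/2

Interpretation: for a small percentage change in X, the percentage change in Y is approximately 0.50 times as large.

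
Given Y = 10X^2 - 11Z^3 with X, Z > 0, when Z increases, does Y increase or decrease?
Y decreases

Taking the partial derivative:
∂Y/∂Z = -33Z^2

∂Y/∂Z = -33Z^2 < 0 (assuming positive values)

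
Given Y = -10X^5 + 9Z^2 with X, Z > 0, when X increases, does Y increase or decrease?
Y decreases

Taking the partial derivative:
∂Y/∂X = -50X^4

∂Y/∂X = -50X^4 < 0 (assuming positive values)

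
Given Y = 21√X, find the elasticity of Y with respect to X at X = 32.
Elasticity = 1/2

Elasticity = (dY/dX) · (X/Y)

dY/dX = 21/(2·√X)
At X = 32: dY/dX = 21·√2/16, Y = 84·√2

Elasticity = (21·√2/16) · (32 / (84·√2)) = 1/2

Interpretation: for a small percentage change in X, the percentage change in Y is approximately 0.50 times as large.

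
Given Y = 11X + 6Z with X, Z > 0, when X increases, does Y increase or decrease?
Y increases

Taking the partial derivative:
∂Y/∂X = 11

∂Y/∂X = 11 > 0 (assuming positive values)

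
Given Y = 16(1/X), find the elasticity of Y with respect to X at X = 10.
Elasticity = -1

Elasticity = (dY/dX) · (X/Y)

dY/dX = -16/X²
At X = 10: dY/dX = -4/25, Y = 8/5

Elasticity = (-4/25) · (10 / (8/5)) = -1

Interpretation: for a small percentage change in X, the percentage change in Y is approximately -1.00 times as large.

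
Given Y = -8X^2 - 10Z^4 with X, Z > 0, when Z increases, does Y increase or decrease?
Y decreases

Taking the partial derivative:
∂Y/∂Z = -40Z^3

∂Y/∂Z = -40Z^3 < 0 (assuming positive values)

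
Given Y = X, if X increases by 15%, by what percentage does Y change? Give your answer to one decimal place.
15.0%

For Y = X:
If X → X(1 + 0.15)
Then Y → Y · (1 + 0.15)^1
     = Y · 1.1500

Percentage change = ((1 + 0.15)^1 − 1) × 100% = 15.0%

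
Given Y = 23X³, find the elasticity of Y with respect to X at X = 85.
Elasticity = 3

Elasticity = (dY/dX) · (X/Y)

dY/dX = 69·X²
At X = 85: dY/dX = 498525, Y = 14124875

Elasticity = 498525 · (85 / 14124875) = 3

Interpretation: for a small percentage change in X, the percentage change in Y is approximately 3.00 times as large.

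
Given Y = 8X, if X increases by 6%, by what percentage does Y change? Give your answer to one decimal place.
6.0%

For Y = 8X:
If X → X(1 + 0.06)
Then Y → Y · (1 + 0.06)^1
     = Y · 1.0600

Percentage change = ((1 + 0.06)^1 − 1) × 100% = 6.0%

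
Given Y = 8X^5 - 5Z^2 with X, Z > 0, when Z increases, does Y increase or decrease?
Y decreases

Taking the partial derivative:
∂Y/∂Z = -10Z

∂Y/∂Z = -10Z < 0 (assuming positive values)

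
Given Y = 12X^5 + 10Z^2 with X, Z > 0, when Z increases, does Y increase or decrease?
Y increases

Taking the partial derivative:
∂Y/∂Z = 20Z

∂Y/∂Z = 20Z > 0 (assuming positive values)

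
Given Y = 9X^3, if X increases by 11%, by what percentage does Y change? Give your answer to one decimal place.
36.8%

For Y = 9X^3:
If X → X(1 + 0.11)
Then Y → Y · (1 + 0.11)^3
     ≈ Y · 1.3676

Percentage change = ((1 + 0.11)^3 − 1) × 100% ≈ 36.8%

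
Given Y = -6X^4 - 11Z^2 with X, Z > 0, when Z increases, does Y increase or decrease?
Y decreases

Taking the partial derivative:
∂Y/∂Z = -22Z

∂Y/∂Z = -22Z < 0 (assuming positive values)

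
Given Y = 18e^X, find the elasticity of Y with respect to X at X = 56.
Elasticity = 56

Elasticity = (dY/dX) · (X/Y)

dY/dX = 18·e^X
At X = 56: dY/dX = 18·e^56, Y = 18·e^56

Elasticity = (18·e^56) · (56 / (18·e^56)) = 56

Interpretation: for a small percentage change in X, the percentage change in Y is approximately 56.00 times as large.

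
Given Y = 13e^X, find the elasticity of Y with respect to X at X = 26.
Elasticity = 26

Elasticity = (dY/dX) · (X/Y)

dY/dX = 13·e^X
At X = 26: dY/dX = 13·e^26, Y = 13·e^26

Elasticity = (13·e^26) · (26 / (13·e^26)) = 26

Interpretation: for a small percentage change in X, the percentage change in Y is approximately 26.00 times as large.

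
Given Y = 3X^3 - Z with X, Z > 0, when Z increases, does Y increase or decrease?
Y decreases

Taking the partial derivative:
∂Y/∂Z = -1

∂Y/∂Z = -1 < 0 (assuming positive values)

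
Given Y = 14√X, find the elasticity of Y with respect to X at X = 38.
Elasticity = 1/2

Elasticity = (dY/dX) · (X/Y)

dY/dX = 7/√X
At X = 38: dY/dX = 7·√38/38, Y = 14·√38

Elasticity = (7·√38/38) · (38 / (14·√38)) = 1/2

Interpretation: for a small percentage change in X, the percentage change in Y is approximately 0.50 times as large.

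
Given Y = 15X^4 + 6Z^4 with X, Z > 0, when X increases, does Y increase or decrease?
Y increases

Taking the partial derivative:
∂Y/∂X = 60X^3

∂Y/∂X = 60X^3 > 0 (assuming positive values)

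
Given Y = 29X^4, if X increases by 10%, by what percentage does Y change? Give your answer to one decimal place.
46.4%

For Y = 29X^4:
If X → X(1 + 0.1)
Then Y → Y · (1 + 0.1)^4
     = Y · 1.4641

Percentage change = ((1 + 0.1)^4 − 1) × 100% ≈ 46.4%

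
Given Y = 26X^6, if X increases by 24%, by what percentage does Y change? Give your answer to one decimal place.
263.5%

For Y = 26X^6:
If X → X(1 + 0.24)
Then Y → Y · (1 + 0.24)^6
     ≈ Y · 3.6352

Percentage change = ((1 + 0.24)^6 − 1) × 100% ≈ 263.5%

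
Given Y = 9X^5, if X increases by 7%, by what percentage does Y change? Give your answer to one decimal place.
40.3%

For Y = 9X^5:
If X → X(1 + 0.07)
Then Y → Y · (1 + 0.07)^5
     ≈ Y · 1.4026

Percentage change = ((1 + 0.07)^5 − 1) × 100% ≈ 40.3%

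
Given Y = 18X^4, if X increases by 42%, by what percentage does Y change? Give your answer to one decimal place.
306.6%

For Y = 18X^4:
If X → X(1 + 0.42)
Then Y → Y · (1 + 0.42)^4
     ≈ Y · 4.0659

Percentage change = ((1 + 0.42)^4 − 1) × 100% ≈ 306.6%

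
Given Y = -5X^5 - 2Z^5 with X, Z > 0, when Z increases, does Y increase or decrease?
Y decreases

Taking the partial derivative:
∂Y/∂Z = -10Z^4

∂Y/∂Z = -10Z^4 < 0 (assuming positive values)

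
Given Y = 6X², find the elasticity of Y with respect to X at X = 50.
Elasticity = 2

Elasticity = (dY/dX) · (X/Y)

dY/dX = 12·X
At X = 50: dY/dX = 600, Y = 15000

Elasticity = 600 · (50 / 15000) = 2

Interpretation: for a small percentage change in X, the percentage change in Y is approximately 2.00 times as large.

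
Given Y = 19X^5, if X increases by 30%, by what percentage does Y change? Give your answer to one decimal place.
271.3%

For Y = 19X^5:
If X → X(1 + 0.3)
Then Y → Y · (1 + 0.3)^5
     ≈ Y · 3.7129

Percentage change = ((1 + 0.3)^5 − 1) × 100% ≈ 271.3%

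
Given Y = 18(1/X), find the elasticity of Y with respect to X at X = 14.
Elasticity = -1

Elasticity = (dY/dX) · (X/Y)

dY/dX = -18/X²
At X = 14: dY/dX = -9/98, Y = 9/7

Elasticity = (-9/98) · (14 / (9/7)) = -1

Interpretation: for a small percentage change in X, the percentage change in Y is approximately -1.00 times as large.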